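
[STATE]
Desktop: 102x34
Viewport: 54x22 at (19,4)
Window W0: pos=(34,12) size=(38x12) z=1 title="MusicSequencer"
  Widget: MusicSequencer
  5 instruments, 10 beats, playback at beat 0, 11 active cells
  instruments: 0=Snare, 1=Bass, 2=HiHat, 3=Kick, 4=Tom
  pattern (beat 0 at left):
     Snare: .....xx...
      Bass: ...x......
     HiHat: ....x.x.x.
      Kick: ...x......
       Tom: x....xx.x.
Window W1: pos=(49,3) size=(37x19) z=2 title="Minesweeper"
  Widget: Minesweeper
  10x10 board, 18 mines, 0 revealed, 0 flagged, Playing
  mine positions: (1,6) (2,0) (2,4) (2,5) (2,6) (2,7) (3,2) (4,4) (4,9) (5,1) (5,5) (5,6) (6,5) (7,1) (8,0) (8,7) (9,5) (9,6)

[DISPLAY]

                              ┃ Minesweeper           
                              ┠───────────────────────
                              ┃■■■■■■■■■■             
                              ┃■■■■■■■■■■             
                              ┃■■■■■■■■■■             
                              ┃■■■■■■■■■■             
                              ┃■■■■■■■■■■             
                              ┃■■■■■■■■■■             
               ┏━━━━━━━━━━━━━━┃■■■■■■■■■■             
               ┃ MusicSequence┃■■■■■■■■■■             
               ┠──────────────┃■■■■■■■■■■             
               ┃      ▼1234567┃■■■■■■■■■■             
               ┃ Snare·····██·┃                       
               ┃  Bass···█····┃                       
               ┃ HiHat····█·█·┃                       
               ┃  Kick···█····┃                       
               ┃   Tom█····██·┃                       
               ┃              ┗━━━━━━━━━━━━━━━━━━━━━━━
               ┃                                    ┃ 
               ┗━━━━━━━━━━━━━━━━━━━━━━━━━━━━━━━━━━━━┛ 
                                                      
                                                      


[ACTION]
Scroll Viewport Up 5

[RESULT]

                                                      
                                                      
                                                      
                              ┏━━━━━━━━━━━━━━━━━━━━━━━
                              ┃ Minesweeper           
                              ┠───────────────────────
                              ┃■■■■■■■■■■             
                              ┃■■■■■■■■■■             
                              ┃■■■■■■■■■■             
                              ┃■■■■■■■■■■             
                              ┃■■■■■■■■■■             
                              ┃■■■■■■■■■■             
               ┏━━━━━━━━━━━━━━┃■■■■■■■■■■             
               ┃ MusicSequence┃■■■■■■■■■■             
               ┠──────────────┃■■■■■■■■■■             
               ┃      ▼1234567┃■■■■■■■■■■             
               ┃ Snare·····██·┃                       
               ┃  Bass···█····┃                       
               ┃ HiHat····█·█·┃                       
               ┃  Kick···█····┃                       
               ┃   Tom█····██·┃                       
               ┃              ┗━━━━━━━━━━━━━━━━━━━━━━━


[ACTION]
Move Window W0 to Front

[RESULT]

                                                      
                                                      
                                                      
                              ┏━━━━━━━━━━━━━━━━━━━━━━━
                              ┃ Minesweeper           
                              ┠───────────────────────
                              ┃■■■■■■■■■■             
                              ┃■■■■■■■■■■             
                              ┃■■■■■■■■■■             
                              ┃■■■■■■■■■■             
                              ┃■■■■■■■■■■             
                              ┃■■■■■■■■■■             
               ┏━━━━━━━━━━━━━━━━━━━━━━━━━━━━━━━━━━━━┓ 
               ┃ MusicSequencer                     ┃ 
               ┠────────────────────────────────────┨ 
               ┃      ▼123456789                    ┃ 
               ┃ Snare·····██···                    ┃ 
               ┃  Bass···█······                    ┃ 
               ┃ HiHat····█·█·█·                    ┃ 
               ┃  Kick···█······                    ┃ 
               ┃   Tom█····██·█·                    ┃ 
               ┃                                    ┃━


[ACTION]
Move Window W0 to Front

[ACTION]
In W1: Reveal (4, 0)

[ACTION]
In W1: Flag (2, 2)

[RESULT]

                                                      
                                                      
                                                      
                              ┏━━━━━━━━━━━━━━━━━━━━━━━
                              ┃ Minesweeper           
                              ┠───────────────────────
                              ┃■■■■■■■■■■             
                              ┃■■■■■■■■■■             
                              ┃■■⚑■■■■■■■             
                              ┃■■■■■■■■■■             
                              ┃1■■■■■■■■■             
                              ┃■■■■■■■■■■             
               ┏━━━━━━━━━━━━━━━━━━━━━━━━━━━━━━━━━━━━┓ 
               ┃ MusicSequencer                     ┃ 
               ┠────────────────────────────────────┨ 
               ┃      ▼123456789                    ┃ 
               ┃ Snare·····██···                    ┃ 
               ┃  Bass···█······                    ┃ 
               ┃ HiHat····█·█·█·                    ┃ 
               ┃  Kick···█······                    ┃ 
               ┃   Tom█····██·█·                    ┃ 
               ┃                                    ┃━


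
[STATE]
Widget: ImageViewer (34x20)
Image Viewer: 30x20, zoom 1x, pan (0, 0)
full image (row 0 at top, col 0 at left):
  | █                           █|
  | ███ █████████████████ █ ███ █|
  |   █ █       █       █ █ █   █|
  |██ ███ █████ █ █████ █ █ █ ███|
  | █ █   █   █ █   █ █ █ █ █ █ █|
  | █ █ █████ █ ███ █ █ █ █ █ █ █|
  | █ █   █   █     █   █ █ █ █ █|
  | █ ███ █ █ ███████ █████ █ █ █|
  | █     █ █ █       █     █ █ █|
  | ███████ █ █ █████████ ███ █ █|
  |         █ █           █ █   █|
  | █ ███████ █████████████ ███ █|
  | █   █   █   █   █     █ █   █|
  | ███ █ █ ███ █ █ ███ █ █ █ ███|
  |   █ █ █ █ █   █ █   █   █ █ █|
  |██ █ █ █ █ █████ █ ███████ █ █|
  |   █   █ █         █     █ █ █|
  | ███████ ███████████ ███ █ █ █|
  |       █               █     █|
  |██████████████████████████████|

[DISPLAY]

 █                           █    
 ███ █████████████████ █ ███ █    
   █ █       █       █ █ █   █    
██ ███ █████ █ █████ █ █ █ ███    
 █ █   █   █ █   █ █ █ █ █ █ █    
 █ █ █████ █ ███ █ █ █ █ █ █ █    
 █ █   █   █     █   █ █ █ █ █    
 █ ███ █ █ ███████ █████ █ █ █    
 █     █ █ █       █     █ █ █    
 ███████ █ █ █████████ ███ █ █    
         █ █           █ █   █    
 █ ███████ █████████████ ███ █    
 █   █   █   █   █     █ █   █    
 ███ █ █ ███ █ █ ███ █ █ █ ███    
   █ █ █ █ █   █ █   █   █ █ █    
██ █ █ █ █ █████ █ ███████ █ █    
   █   █ █         █     █ █ █    
 ███████ ███████████ ███ █ █ █    
       █               █     █    
██████████████████████████████    


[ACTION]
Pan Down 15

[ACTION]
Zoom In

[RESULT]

  ██  ██████  ██  ██  ████████████
  ██          ██  ██  ██          
  ██          ██  ██  ██          
  ██████████████  ██  ██  ████████
  ██████████████  ██  ██  ████████
                  ██  ██          
                  ██  ██          
  ██  ██████████████  ████████████
  ██  ██████████████  ████████████
  ██      ██      ██      ██      
  ██      ██      ██      ██      
  ██████  ██  ██  ██████  ██  ██  
  ██████  ██  ██  ██████  ██  ██  
      ██  ██  ██  ██  ██      ██  
      ██  ██  ██  ██  ██      ██  
████  ██  ██  ██  ██  ██████████  
████  ██  ██  ██  ██  ██████████  
      ██      ██  ██              
      ██      ██  ██              
  ██████████████  ████████████████


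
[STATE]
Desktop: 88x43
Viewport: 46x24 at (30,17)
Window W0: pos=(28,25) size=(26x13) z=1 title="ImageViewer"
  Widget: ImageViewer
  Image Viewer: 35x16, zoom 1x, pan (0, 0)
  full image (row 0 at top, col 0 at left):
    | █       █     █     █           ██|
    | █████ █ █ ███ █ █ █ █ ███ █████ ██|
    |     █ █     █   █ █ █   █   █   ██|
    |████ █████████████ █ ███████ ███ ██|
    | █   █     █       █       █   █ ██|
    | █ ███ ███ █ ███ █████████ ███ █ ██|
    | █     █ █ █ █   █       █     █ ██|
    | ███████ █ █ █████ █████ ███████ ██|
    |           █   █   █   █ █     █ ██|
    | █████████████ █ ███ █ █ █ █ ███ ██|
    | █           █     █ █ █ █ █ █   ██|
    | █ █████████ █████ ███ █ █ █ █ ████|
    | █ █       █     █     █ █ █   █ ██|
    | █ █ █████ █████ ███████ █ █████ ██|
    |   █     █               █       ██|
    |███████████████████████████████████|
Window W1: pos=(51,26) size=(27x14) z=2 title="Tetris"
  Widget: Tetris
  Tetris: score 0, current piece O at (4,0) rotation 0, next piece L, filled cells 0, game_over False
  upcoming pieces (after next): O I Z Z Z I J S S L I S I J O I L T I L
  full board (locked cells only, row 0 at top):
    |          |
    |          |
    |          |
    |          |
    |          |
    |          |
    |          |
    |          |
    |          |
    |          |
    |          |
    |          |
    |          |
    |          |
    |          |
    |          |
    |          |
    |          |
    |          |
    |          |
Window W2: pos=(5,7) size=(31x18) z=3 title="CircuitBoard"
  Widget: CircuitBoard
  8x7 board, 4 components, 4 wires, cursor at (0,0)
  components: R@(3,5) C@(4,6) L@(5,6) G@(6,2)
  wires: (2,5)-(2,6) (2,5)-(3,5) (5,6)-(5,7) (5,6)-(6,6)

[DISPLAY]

R    ┃                                        
     ┃                                        
    C┃                                        
     ┃                                        
    L┃                                        
    │┃                                        
    ·┃                                        
━━━━━┛                                        
━━━━━━━━━━━━━━━━━━━━━━━┓                      
ImageViewer          ┏━━━━━━━━━━━━━━━━━━━━━━━━
─────────────────────┃ Tetris                 
█       █     █     █┠────────────────────────
█████ █ █ ███ █ █ █ █┃          │Next:        
    █ █     █   █ █ █┃          │  ▒          
███ █████████████ █ █┃          │▒▒▒          
█   █     █       █  ┃          │             
█ ███ ███ █ ███ █████┃          │             
█     █ █ █ █   █    ┃          │             
███████ █ █ █████ ███┃          │Score:       
          █   █   █  ┃          │0            
━━━━━━━━━━━━━━━━━━━━━┃          │             
                     ┃          │             
                     ┗━━━━━━━━━━━━━━━━━━━━━━━━
                                              


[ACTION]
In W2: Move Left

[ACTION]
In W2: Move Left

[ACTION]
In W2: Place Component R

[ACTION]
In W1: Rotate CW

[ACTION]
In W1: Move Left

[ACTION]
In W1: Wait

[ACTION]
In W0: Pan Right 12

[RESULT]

R    ┃                                        
     ┃                                        
    C┃                                        
     ┃                                        
    L┃                                        
    │┃                                        
    ·┃                                        
━━━━━┛                                        
━━━━━━━━━━━━━━━━━━━━━━━┓                      
ImageViewer          ┏━━━━━━━━━━━━━━━━━━━━━━━━
─────────────────────┃ Tetris                 
  █     █           █┠────────────────────────
█ █ █ █ █ ███ █████ █┃          │Next:        
█   █ █ █   █   █   █┃          │  ▒          
█████ █ ███████ ███ █┃          │▒▒▒          
      █       █   █ █┃          │             
███ █████████ ███ █ █┃          │             
█   █       █     █ █┃          │             
█████ █████ ███████ █┃          │Score:       
  █   █   █ █     █ █┃          │0            
━━━━━━━━━━━━━━━━━━━━━┃          │             
                     ┃          │             
                     ┗━━━━━━━━━━━━━━━━━━━━━━━━
                                              


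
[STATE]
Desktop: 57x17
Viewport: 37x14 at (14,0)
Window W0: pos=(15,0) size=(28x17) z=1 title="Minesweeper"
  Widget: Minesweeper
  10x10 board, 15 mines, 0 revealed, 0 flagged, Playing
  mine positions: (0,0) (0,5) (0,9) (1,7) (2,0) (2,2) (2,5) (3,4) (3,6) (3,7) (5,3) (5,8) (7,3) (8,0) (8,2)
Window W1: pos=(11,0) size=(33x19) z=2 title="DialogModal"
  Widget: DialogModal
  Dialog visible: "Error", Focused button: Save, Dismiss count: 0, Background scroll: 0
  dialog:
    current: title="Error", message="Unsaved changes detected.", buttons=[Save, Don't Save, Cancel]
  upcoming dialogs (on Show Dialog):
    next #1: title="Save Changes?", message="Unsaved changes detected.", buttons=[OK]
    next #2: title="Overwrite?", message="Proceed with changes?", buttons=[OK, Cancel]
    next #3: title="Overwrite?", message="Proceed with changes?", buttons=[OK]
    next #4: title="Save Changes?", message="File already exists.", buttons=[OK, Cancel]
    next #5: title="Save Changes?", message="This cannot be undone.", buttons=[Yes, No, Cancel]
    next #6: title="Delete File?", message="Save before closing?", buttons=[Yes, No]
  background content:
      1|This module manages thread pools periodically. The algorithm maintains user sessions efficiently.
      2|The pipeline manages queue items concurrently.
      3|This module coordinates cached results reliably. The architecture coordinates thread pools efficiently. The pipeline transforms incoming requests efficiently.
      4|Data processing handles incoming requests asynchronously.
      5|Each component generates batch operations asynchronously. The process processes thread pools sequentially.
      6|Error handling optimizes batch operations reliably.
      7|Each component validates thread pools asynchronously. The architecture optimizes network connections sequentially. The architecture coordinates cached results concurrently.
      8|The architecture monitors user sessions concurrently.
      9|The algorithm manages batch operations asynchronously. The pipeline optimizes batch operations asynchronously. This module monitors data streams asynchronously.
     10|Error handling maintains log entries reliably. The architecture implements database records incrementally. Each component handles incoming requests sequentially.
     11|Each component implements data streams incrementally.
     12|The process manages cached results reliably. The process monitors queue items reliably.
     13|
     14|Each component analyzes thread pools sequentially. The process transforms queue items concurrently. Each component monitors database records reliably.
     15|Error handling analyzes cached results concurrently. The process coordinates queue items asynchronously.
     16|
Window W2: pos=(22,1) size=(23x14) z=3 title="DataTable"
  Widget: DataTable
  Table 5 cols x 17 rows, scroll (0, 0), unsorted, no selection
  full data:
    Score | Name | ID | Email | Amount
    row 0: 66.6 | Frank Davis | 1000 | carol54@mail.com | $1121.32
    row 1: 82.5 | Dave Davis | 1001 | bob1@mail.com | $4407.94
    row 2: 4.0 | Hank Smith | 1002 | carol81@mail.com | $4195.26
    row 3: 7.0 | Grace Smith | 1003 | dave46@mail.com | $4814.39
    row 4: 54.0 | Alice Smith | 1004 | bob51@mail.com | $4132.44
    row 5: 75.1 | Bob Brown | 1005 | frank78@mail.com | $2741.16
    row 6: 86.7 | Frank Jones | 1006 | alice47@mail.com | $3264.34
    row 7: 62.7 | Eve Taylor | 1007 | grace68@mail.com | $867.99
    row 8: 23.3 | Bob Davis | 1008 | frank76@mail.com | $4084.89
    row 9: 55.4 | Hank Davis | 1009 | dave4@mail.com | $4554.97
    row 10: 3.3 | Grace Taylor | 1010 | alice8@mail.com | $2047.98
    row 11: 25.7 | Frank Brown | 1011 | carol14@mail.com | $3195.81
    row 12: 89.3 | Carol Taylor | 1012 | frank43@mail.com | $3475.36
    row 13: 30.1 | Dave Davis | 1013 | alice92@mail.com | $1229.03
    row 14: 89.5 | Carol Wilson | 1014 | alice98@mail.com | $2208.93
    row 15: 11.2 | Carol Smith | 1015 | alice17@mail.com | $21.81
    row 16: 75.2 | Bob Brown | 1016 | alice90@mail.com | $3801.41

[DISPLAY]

━━━━━━━━━━━━━━━━━━━━━━━━━━━━━┓       
ialogMod┏━━━━━━━━━━━━━━━━━━━━━┓      
────────┃ DataTable           ┃      
is modul┠─────────────────────┨      
e pipeli┃Score│Name        │ID┃      
is modul┃─────┼────────────┼──┃      
ta proce┃66.6 │Frank Davis │10┃      
ch compo┃82.5 │Dave Davis  │10┃      
┌───────┃4.0  │Hank Smith  │10┃      
│       ┃7.0  │Grace Smith │10┃      
│Unsaved┃54.0 │Alice Smith │10┃      
│[Save] ┃75.1 │Bob Brown   │10┃      
└───────┃86.7 │Frank Jones │10┃      
ch compo┃62.7 │Eve Taylor  │10┃      


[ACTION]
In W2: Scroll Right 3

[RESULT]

━━━━━━━━━━━━━━━━━━━━━━━━━━━━━┓       
ialogMod┏━━━━━━━━━━━━━━━━━━━━━┓      
────────┃ DataTable           ┃      
is modul┠─────────────────────┨      
e pipeli┃re│Name        │ID  │┃      
is modul┃──┼────────────┼────┼┃      
ta proce┃6 │Frank Davis │1000│┃      
ch compo┃5 │Dave Davis  │1001│┃      
┌───────┃  │Hank Smith  │1002│┃      
│       ┃  │Grace Smith │1003│┃      
│Unsaved┃0 │Alice Smith │1004│┃      
│[Save] ┃1 │Bob Brown   │1005│┃      
└───────┃7 │Frank Jones │1006│┃      
ch compo┃7 │Eve Taylor  │1007│┃      


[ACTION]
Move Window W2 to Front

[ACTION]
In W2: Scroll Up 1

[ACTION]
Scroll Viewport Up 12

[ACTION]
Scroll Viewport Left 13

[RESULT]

          ┏━━━━━━━━━━━━━━━━━━━━━━━━━━
          ┃ DialogMod┏━━━━━━━━━━━━━━━
          ┠──────────┃ DataTable     
          ┃This modul┠───────────────
          ┃The pipeli┃re│Name        
          ┃This modul┃──┼────────────
          ┃Data proce┃6 │Frank Davis 
          ┃Each compo┃5 │Dave Davis  
          ┃Er┌───────┃  │Hank Smith  
          ┃Ea│       ┃  │Grace Smith 
          ┃Th│Unsaved┃0 │Alice Smith 
          ┃Th│[Save] ┃1 │Bob Brown   
          ┃Er└───────┃7 │Frank Jones 
          ┃Each compo┃7 │Eve Taylor  


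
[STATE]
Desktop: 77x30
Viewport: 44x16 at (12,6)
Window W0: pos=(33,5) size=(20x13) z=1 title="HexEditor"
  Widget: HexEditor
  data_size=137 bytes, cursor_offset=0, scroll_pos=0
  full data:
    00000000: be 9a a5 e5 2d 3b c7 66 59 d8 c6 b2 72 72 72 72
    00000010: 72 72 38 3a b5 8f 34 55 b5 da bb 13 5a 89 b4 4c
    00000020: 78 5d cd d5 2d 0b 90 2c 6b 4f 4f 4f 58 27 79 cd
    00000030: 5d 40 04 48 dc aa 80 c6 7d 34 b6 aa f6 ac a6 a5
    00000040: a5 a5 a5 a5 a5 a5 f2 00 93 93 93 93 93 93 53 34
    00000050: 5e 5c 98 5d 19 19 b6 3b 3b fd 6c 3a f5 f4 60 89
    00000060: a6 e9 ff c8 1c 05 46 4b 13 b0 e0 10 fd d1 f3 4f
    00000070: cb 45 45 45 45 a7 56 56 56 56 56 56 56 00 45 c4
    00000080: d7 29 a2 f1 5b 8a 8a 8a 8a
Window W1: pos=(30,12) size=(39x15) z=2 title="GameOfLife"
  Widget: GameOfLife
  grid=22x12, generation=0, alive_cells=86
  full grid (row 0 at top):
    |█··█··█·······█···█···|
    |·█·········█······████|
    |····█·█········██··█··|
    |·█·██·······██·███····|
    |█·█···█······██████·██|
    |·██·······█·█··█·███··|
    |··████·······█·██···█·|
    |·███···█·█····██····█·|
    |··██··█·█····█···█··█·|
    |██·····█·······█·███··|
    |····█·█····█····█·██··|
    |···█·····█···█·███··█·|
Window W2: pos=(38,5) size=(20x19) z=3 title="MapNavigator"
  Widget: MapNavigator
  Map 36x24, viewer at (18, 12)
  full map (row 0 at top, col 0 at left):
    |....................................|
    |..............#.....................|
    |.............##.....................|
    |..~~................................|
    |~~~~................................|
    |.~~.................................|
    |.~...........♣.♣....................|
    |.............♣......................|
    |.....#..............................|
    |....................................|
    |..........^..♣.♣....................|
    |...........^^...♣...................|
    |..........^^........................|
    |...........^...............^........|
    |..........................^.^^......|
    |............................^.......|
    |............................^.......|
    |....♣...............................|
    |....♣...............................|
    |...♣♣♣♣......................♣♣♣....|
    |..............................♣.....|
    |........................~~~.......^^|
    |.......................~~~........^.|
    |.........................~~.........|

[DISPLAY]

                     ┃ Hex┃ MapNavigator    
                     ┠────┠─────────────────
                     ┃0000┃.................
                     ┃0000┃....♣.♣..........
                     ┃0000┃....♣............
                     ┃0000┃.................
                  ┏━━━━━━━┃.................
                  ┃ GameOf┃.^..♣.♣..........
                  ┠───────┃..^^...♣.........
                  ┃Gen: 0 ┃.^^......@.......
                  ┃·█·····┃..^..............
                  ┃····█·█┃.................
                  ┃·█·██··┃.................
                  ┃█·█···█┃.................
                  ┃·██····┃.................
                  ┃··████·┃.................


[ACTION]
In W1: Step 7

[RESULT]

                     ┃ Hex┃ MapNavigator    
                     ┠────┠─────────────────
                     ┃0000┃.................
                     ┃0000┃....♣.♣..........
                     ┃0000┃....♣............
                     ┃0000┃.................
                  ┏━━━━━━━┃.................
                  ┃ GameOf┃.^..♣.♣..........
                  ┠───────┃..^^...♣.........
                  ┃Gen: 7 ┃.^^......@.......
                  ┃······█┃..^..............
                  ┃······█┃.................
                  ┃█···███┃.................
                  ┃███·█··┃.................
                  ┃····█··┃.................
                  ┃··█····┃.................


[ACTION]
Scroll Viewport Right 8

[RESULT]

             ┃ Hex┃ MapNavigator     ┃      
             ┠────┠──────────────────┨      
             ┃0000┃..................┃      
             ┃0000┃....♣.♣...........┃      
             ┃0000┃....♣.............┃      
             ┃0000┃..................┃      
          ┏━━━━━━━┃..................┃━━━━━━
          ┃ GameOf┃.^..♣.♣...........┃      
          ┠───────┃..^^...♣..........┃──────
          ┃Gen: 7 ┃.^^......@........┃      
          ┃······█┃..^...............┃      
          ┃······█┃.................^┃      
          ┃█···███┃..................┃      
          ┃███·█··┃..................┃      
          ┃····█··┃..................┃      
          ┃··█····┃..................┃      


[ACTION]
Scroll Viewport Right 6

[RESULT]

       ┃ Hex┃ MapNavigator     ┃            
       ┠────┠──────────────────┨            
       ┃0000┃..................┃            
       ┃0000┃....♣.♣...........┃            
       ┃0000┃....♣.............┃            
       ┃0000┃..................┃            
    ┏━━━━━━━┃..................┃━━━━━━━━━━┓ 
    ┃ GameOf┃.^..♣.♣...........┃          ┃ 
    ┠───────┃..^^...♣..........┃──────────┨ 
    ┃Gen: 7 ┃.^^......@........┃          ┃ 
    ┃······█┃..^...............┃          ┃ 
    ┃······█┃.................^┃          ┃ 
    ┃█···███┃..................┃          ┃ 
    ┃███·█··┃..................┃          ┃ 
    ┃····█··┃..................┃          ┃ 
    ┃··█····┃..................┃          ┃ 


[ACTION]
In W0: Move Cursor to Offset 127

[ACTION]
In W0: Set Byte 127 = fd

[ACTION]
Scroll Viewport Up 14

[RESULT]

                                            
                                            
                                            
                                            
                                            
       ┏━━━━┏━━━━━━━━━━━━━━━━━━┓            
       ┃ Hex┃ MapNavigator     ┃            
       ┠────┠──────────────────┨            
       ┃0000┃..................┃            
       ┃0000┃....♣.♣...........┃            
       ┃0000┃....♣.............┃            
       ┃0000┃..................┃            
    ┏━━━━━━━┃..................┃━━━━━━━━━━┓ 
    ┃ GameOf┃.^..♣.♣...........┃          ┃ 
    ┠───────┃..^^...♣..........┃──────────┨ 
    ┃Gen: 7 ┃.^^......@........┃          ┃ 


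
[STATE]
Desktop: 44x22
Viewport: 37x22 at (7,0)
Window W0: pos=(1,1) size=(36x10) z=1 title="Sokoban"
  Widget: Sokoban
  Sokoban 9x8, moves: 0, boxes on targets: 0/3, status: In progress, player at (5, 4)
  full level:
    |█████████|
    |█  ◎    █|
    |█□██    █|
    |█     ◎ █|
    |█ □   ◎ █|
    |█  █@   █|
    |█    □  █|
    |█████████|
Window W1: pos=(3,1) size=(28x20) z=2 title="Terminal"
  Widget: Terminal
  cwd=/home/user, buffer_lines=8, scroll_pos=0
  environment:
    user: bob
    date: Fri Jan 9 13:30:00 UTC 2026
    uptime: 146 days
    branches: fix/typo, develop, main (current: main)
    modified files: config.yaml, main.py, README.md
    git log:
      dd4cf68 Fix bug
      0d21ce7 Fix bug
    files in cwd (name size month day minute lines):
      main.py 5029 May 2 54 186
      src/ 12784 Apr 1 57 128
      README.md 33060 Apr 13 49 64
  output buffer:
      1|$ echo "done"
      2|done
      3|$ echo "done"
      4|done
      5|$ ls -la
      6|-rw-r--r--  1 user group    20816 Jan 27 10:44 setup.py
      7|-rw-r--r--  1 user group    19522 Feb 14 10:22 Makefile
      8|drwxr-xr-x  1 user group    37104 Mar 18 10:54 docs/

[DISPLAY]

                                     
━━━━━━━━━━━━━━━━━━━━━━━┓━━━━━┓       
rminal                 ┃     ┃       
───────────────────────┨─────┨       
cho "done"             ┃     ┃       
e                      ┃     ┃       
cho "done"             ┃     ┃       
e                      ┃     ┃       
s -la                  ┃     ┃       
-r--r--  1 user group  ┃     ┃       
-r--r--  1 user group  ┃━━━━━┛       
xr-xr-x  1 user group  ┃             
                       ┃             
                       ┃             
                       ┃             
                       ┃             
                       ┃             
                       ┃             
                       ┃             
                       ┃             
━━━━━━━━━━━━━━━━━━━━━━━┛             
                                     


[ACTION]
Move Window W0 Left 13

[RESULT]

                                     
━━━━━━━━━━━━━━━━━━━━━━━┓━━━━┓        
rminal                 ┃    ┃        
───────────────────────┨────┨        
cho "done"             ┃    ┃        
e                      ┃    ┃        
cho "done"             ┃    ┃        
e                      ┃    ┃        
s -la                  ┃    ┃        
-r--r--  1 user group  ┃    ┃        
-r--r--  1 user group  ┃━━━━┛        
xr-xr-x  1 user group  ┃             
                       ┃             
                       ┃             
                       ┃             
                       ┃             
                       ┃             
                       ┃             
                       ┃             
                       ┃             
━━━━━━━━━━━━━━━━━━━━━━━┛             
                                     


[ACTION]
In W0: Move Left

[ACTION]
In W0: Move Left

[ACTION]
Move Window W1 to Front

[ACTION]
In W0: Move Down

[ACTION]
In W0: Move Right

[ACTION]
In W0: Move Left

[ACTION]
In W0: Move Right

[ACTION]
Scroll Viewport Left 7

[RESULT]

                                     
┏━━┏━━━━━━━━━━━━━━━━━━━━━━━━━━┓━━━━┓ 
┃ S┃ Terminal                 ┃    ┃ 
┠──┠──────────────────────────┨────┨ 
┃██┃$ echo "done"             ┃    ┃ 
┃█ ┃done                      ┃    ┃ 
┃█□┃$ echo "done"             ┃    ┃ 
┃█ ┃done                      ┃    ┃ 
┃█ ┃$ ls -la                  ┃    ┃ 
┃█ ┃-rw-r--r--  1 user group  ┃    ┃ 
┗━━┃-rw-r--r--  1 user group  ┃━━━━┛ 
   ┃drwxr-xr-x  1 user group  ┃      
   ┃$ █                       ┃      
   ┃                          ┃      
   ┃                          ┃      
   ┃                          ┃      
   ┃                          ┃      
   ┃                          ┃      
   ┃                          ┃      
   ┃                          ┃      
   ┗━━━━━━━━━━━━━━━━━━━━━━━━━━┛      
                                     


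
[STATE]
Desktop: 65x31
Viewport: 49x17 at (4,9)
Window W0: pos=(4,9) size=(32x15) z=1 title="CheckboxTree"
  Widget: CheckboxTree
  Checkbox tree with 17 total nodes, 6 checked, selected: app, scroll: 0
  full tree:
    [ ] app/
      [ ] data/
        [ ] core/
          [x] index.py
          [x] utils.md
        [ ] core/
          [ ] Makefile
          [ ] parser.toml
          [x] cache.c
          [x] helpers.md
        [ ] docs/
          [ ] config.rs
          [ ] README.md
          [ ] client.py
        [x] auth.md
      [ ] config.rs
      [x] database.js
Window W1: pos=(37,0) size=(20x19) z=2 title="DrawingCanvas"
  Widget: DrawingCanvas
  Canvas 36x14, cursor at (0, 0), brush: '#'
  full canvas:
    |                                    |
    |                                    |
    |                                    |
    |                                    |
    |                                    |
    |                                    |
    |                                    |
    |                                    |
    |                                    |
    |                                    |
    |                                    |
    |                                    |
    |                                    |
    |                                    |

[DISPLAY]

┏━━━━━━━━━━━━━━━━━━━━━━━━━━━━━━┓ ┃               
┃ CheckboxTree                 ┃ ┃               
┠──────────────────────────────┨ ┃               
┃>[-] app/                     ┃ ┃               
┃   [-] data/                  ┃ ┃               
┃     [x] core/                ┃ ┃               
┃       [x] index.py           ┃ ┃               
┃       [x] utils.md           ┃ ┃               
┃     [-] core/                ┃ ┃               
┃       [ ] Makefile           ┃ ┗━━━━━━━━━━━━━━━
┃       [ ] parser.toml        ┃                 
┃       [x] cache.c            ┃                 
┃       [x] helpers.md         ┃                 
┃     [ ] docs/                ┃                 
┗━━━━━━━━━━━━━━━━━━━━━━━━━━━━━━┛                 
                                                 
                                                 


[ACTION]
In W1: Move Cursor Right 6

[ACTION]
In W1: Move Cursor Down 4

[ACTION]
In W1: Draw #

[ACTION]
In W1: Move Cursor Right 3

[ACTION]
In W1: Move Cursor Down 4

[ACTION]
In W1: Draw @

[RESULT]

┏━━━━━━━━━━━━━━━━━━━━━━━━━━━━━━┓ ┃               
┃ CheckboxTree                 ┃ ┃               
┠──────────────────────────────┨ ┃         @     
┃>[-] app/                     ┃ ┃               
┃   [-] data/                  ┃ ┃               
┃     [x] core/                ┃ ┃               
┃       [x] index.py           ┃ ┃               
┃       [x] utils.md           ┃ ┃               
┃     [-] core/                ┃ ┃               
┃       [ ] Makefile           ┃ ┗━━━━━━━━━━━━━━━
┃       [ ] parser.toml        ┃                 
┃       [x] cache.c            ┃                 
┃       [x] helpers.md         ┃                 
┃     [ ] docs/                ┃                 
┗━━━━━━━━━━━━━━━━━━━━━━━━━━━━━━┛                 
                                                 
                                                 
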